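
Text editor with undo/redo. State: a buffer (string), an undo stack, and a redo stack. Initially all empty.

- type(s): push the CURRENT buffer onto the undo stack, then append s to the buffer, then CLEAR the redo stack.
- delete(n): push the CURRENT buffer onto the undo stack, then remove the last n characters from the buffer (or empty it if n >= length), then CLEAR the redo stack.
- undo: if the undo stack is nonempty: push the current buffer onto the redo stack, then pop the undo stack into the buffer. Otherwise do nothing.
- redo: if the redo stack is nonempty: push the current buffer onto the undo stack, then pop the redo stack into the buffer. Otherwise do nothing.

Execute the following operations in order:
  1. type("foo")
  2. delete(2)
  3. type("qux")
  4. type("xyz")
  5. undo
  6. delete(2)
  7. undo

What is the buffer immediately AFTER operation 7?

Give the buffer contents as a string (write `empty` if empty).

After op 1 (type): buf='foo' undo_depth=1 redo_depth=0
After op 2 (delete): buf='f' undo_depth=2 redo_depth=0
After op 3 (type): buf='fqux' undo_depth=3 redo_depth=0
After op 4 (type): buf='fquxxyz' undo_depth=4 redo_depth=0
After op 5 (undo): buf='fqux' undo_depth=3 redo_depth=1
After op 6 (delete): buf='fq' undo_depth=4 redo_depth=0
After op 7 (undo): buf='fqux' undo_depth=3 redo_depth=1

Answer: fqux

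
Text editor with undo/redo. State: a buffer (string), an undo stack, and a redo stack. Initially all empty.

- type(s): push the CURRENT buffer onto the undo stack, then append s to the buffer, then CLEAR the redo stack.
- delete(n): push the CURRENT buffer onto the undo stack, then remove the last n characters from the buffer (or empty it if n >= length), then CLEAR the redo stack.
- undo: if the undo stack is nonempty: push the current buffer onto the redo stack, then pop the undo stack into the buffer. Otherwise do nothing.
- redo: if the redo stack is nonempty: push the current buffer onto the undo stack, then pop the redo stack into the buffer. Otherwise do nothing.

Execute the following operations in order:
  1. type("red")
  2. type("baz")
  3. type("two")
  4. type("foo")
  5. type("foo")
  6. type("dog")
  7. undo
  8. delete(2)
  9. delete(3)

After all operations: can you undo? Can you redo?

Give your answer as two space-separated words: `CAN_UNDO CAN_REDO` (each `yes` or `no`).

After op 1 (type): buf='red' undo_depth=1 redo_depth=0
After op 2 (type): buf='redbaz' undo_depth=2 redo_depth=0
After op 3 (type): buf='redbaztwo' undo_depth=3 redo_depth=0
After op 4 (type): buf='redbaztwofoo' undo_depth=4 redo_depth=0
After op 5 (type): buf='redbaztwofoofoo' undo_depth=5 redo_depth=0
After op 6 (type): buf='redbaztwofoofoodog' undo_depth=6 redo_depth=0
After op 7 (undo): buf='redbaztwofoofoo' undo_depth=5 redo_depth=1
After op 8 (delete): buf='redbaztwofoof' undo_depth=6 redo_depth=0
After op 9 (delete): buf='redbaztwof' undo_depth=7 redo_depth=0

Answer: yes no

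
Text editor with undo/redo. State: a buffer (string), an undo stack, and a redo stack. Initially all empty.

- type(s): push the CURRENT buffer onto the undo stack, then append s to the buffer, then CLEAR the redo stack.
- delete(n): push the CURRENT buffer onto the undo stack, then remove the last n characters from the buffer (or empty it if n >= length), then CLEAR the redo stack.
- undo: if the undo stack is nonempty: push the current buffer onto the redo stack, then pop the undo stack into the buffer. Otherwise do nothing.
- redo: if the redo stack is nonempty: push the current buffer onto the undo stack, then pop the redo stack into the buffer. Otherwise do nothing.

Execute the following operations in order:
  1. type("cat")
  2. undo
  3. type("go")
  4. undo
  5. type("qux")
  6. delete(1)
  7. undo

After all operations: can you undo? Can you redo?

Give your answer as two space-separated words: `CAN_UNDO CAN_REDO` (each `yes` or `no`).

Answer: yes yes

Derivation:
After op 1 (type): buf='cat' undo_depth=1 redo_depth=0
After op 2 (undo): buf='(empty)' undo_depth=0 redo_depth=1
After op 3 (type): buf='go' undo_depth=1 redo_depth=0
After op 4 (undo): buf='(empty)' undo_depth=0 redo_depth=1
After op 5 (type): buf='qux' undo_depth=1 redo_depth=0
After op 6 (delete): buf='qu' undo_depth=2 redo_depth=0
After op 7 (undo): buf='qux' undo_depth=1 redo_depth=1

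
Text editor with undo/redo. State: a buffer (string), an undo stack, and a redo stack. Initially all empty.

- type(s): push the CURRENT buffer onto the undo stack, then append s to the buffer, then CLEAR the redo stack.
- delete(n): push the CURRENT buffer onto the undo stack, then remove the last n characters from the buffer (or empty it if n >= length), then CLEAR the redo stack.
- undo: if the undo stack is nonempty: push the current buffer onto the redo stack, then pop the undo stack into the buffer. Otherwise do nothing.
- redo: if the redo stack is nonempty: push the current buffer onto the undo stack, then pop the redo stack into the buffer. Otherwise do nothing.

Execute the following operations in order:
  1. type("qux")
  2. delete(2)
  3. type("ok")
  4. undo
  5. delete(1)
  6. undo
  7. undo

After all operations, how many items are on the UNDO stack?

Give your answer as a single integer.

After op 1 (type): buf='qux' undo_depth=1 redo_depth=0
After op 2 (delete): buf='q' undo_depth=2 redo_depth=0
After op 3 (type): buf='qok' undo_depth=3 redo_depth=0
After op 4 (undo): buf='q' undo_depth=2 redo_depth=1
After op 5 (delete): buf='(empty)' undo_depth=3 redo_depth=0
After op 6 (undo): buf='q' undo_depth=2 redo_depth=1
After op 7 (undo): buf='qux' undo_depth=1 redo_depth=2

Answer: 1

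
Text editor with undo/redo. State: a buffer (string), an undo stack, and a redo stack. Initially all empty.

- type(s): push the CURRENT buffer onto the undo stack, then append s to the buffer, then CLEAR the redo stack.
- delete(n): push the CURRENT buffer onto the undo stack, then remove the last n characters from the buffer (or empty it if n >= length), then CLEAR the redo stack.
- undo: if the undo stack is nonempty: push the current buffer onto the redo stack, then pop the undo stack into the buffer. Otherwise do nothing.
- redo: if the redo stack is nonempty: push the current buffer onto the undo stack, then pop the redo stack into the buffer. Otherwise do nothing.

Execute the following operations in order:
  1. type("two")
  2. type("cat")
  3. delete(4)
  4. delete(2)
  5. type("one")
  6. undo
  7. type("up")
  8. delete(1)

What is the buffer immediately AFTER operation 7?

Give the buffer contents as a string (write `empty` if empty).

Answer: up

Derivation:
After op 1 (type): buf='two' undo_depth=1 redo_depth=0
After op 2 (type): buf='twocat' undo_depth=2 redo_depth=0
After op 3 (delete): buf='tw' undo_depth=3 redo_depth=0
After op 4 (delete): buf='(empty)' undo_depth=4 redo_depth=0
After op 5 (type): buf='one' undo_depth=5 redo_depth=0
After op 6 (undo): buf='(empty)' undo_depth=4 redo_depth=1
After op 7 (type): buf='up' undo_depth=5 redo_depth=0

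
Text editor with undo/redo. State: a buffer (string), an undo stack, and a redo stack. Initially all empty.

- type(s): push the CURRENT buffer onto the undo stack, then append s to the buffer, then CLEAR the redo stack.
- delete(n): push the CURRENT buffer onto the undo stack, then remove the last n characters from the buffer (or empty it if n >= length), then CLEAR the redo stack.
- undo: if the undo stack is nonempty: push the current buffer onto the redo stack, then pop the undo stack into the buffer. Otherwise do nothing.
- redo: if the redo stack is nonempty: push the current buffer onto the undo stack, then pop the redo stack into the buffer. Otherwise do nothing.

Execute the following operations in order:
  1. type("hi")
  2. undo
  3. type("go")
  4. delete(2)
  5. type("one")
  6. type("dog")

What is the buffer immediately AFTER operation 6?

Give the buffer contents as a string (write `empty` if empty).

Answer: onedog

Derivation:
After op 1 (type): buf='hi' undo_depth=1 redo_depth=0
After op 2 (undo): buf='(empty)' undo_depth=0 redo_depth=1
After op 3 (type): buf='go' undo_depth=1 redo_depth=0
After op 4 (delete): buf='(empty)' undo_depth=2 redo_depth=0
After op 5 (type): buf='one' undo_depth=3 redo_depth=0
After op 6 (type): buf='onedog' undo_depth=4 redo_depth=0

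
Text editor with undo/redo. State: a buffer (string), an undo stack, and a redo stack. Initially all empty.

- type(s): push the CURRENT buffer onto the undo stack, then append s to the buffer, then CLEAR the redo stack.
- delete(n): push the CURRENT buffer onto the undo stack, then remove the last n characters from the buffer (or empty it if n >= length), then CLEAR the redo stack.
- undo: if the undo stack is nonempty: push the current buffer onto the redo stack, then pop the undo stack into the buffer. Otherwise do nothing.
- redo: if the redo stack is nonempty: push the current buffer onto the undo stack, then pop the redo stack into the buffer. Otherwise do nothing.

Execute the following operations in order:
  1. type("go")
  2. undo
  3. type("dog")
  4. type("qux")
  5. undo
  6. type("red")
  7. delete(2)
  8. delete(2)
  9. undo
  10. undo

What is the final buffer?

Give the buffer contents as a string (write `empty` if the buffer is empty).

After op 1 (type): buf='go' undo_depth=1 redo_depth=0
After op 2 (undo): buf='(empty)' undo_depth=0 redo_depth=1
After op 3 (type): buf='dog' undo_depth=1 redo_depth=0
After op 4 (type): buf='dogqux' undo_depth=2 redo_depth=0
After op 5 (undo): buf='dog' undo_depth=1 redo_depth=1
After op 6 (type): buf='dogred' undo_depth=2 redo_depth=0
After op 7 (delete): buf='dogr' undo_depth=3 redo_depth=0
After op 8 (delete): buf='do' undo_depth=4 redo_depth=0
After op 9 (undo): buf='dogr' undo_depth=3 redo_depth=1
After op 10 (undo): buf='dogred' undo_depth=2 redo_depth=2

Answer: dogred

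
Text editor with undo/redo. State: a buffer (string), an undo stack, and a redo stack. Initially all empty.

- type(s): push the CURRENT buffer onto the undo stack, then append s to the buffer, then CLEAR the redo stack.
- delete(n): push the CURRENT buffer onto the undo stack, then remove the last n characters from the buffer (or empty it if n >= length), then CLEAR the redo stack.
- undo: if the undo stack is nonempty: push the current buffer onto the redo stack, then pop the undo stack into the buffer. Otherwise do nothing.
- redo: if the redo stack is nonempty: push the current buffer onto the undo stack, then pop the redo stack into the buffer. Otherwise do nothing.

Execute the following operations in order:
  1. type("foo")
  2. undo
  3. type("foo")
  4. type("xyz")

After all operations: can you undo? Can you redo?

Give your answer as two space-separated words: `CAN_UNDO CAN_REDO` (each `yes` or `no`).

Answer: yes no

Derivation:
After op 1 (type): buf='foo' undo_depth=1 redo_depth=0
After op 2 (undo): buf='(empty)' undo_depth=0 redo_depth=1
After op 3 (type): buf='foo' undo_depth=1 redo_depth=0
After op 4 (type): buf='fooxyz' undo_depth=2 redo_depth=0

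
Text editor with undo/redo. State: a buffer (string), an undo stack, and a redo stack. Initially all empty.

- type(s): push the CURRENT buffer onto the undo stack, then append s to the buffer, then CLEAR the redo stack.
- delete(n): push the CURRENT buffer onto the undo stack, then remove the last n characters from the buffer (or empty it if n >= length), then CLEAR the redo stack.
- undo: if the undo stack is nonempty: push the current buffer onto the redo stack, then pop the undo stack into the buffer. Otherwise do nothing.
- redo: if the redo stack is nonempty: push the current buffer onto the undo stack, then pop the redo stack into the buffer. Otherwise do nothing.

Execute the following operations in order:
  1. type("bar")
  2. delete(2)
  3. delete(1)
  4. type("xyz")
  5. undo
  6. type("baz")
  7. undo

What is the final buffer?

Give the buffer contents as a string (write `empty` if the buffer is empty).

After op 1 (type): buf='bar' undo_depth=1 redo_depth=0
After op 2 (delete): buf='b' undo_depth=2 redo_depth=0
After op 3 (delete): buf='(empty)' undo_depth=3 redo_depth=0
After op 4 (type): buf='xyz' undo_depth=4 redo_depth=0
After op 5 (undo): buf='(empty)' undo_depth=3 redo_depth=1
After op 6 (type): buf='baz' undo_depth=4 redo_depth=0
After op 7 (undo): buf='(empty)' undo_depth=3 redo_depth=1

Answer: empty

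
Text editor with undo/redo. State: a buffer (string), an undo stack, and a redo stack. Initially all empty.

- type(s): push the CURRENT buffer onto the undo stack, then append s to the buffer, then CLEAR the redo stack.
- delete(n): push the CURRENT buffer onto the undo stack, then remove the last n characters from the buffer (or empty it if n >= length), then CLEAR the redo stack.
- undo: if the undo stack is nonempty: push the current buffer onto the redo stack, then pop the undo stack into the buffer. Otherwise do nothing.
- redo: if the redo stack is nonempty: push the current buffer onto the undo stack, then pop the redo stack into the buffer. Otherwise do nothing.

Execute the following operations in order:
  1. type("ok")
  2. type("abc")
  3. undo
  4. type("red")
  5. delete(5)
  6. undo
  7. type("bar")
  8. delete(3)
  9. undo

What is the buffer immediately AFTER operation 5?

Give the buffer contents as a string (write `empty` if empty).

Answer: empty

Derivation:
After op 1 (type): buf='ok' undo_depth=1 redo_depth=0
After op 2 (type): buf='okabc' undo_depth=2 redo_depth=0
After op 3 (undo): buf='ok' undo_depth=1 redo_depth=1
After op 4 (type): buf='okred' undo_depth=2 redo_depth=0
After op 5 (delete): buf='(empty)' undo_depth=3 redo_depth=0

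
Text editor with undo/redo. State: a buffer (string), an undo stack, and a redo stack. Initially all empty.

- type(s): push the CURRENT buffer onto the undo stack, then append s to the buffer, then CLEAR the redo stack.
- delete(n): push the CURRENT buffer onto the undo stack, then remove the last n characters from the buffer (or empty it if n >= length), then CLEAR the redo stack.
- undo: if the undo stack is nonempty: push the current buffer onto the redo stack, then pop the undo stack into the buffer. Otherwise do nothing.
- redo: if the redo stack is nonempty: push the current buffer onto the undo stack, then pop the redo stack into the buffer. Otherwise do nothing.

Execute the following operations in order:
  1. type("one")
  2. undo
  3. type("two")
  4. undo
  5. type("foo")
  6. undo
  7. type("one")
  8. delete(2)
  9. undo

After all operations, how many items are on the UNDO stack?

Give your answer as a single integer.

After op 1 (type): buf='one' undo_depth=1 redo_depth=0
After op 2 (undo): buf='(empty)' undo_depth=0 redo_depth=1
After op 3 (type): buf='two' undo_depth=1 redo_depth=0
After op 4 (undo): buf='(empty)' undo_depth=0 redo_depth=1
After op 5 (type): buf='foo' undo_depth=1 redo_depth=0
After op 6 (undo): buf='(empty)' undo_depth=0 redo_depth=1
After op 7 (type): buf='one' undo_depth=1 redo_depth=0
After op 8 (delete): buf='o' undo_depth=2 redo_depth=0
After op 9 (undo): buf='one' undo_depth=1 redo_depth=1

Answer: 1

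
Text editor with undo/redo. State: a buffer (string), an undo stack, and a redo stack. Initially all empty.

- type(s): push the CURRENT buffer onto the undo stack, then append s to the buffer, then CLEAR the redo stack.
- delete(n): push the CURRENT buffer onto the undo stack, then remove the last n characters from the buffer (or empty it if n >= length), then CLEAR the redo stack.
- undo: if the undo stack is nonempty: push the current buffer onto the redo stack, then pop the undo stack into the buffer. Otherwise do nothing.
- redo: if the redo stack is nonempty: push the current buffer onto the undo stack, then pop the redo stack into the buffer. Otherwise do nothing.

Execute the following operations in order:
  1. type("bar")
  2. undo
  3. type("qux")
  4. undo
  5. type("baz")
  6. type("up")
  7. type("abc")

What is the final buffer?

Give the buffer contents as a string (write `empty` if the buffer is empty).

Answer: bazupabc

Derivation:
After op 1 (type): buf='bar' undo_depth=1 redo_depth=0
After op 2 (undo): buf='(empty)' undo_depth=0 redo_depth=1
After op 3 (type): buf='qux' undo_depth=1 redo_depth=0
After op 4 (undo): buf='(empty)' undo_depth=0 redo_depth=1
After op 5 (type): buf='baz' undo_depth=1 redo_depth=0
After op 6 (type): buf='bazup' undo_depth=2 redo_depth=0
After op 7 (type): buf='bazupabc' undo_depth=3 redo_depth=0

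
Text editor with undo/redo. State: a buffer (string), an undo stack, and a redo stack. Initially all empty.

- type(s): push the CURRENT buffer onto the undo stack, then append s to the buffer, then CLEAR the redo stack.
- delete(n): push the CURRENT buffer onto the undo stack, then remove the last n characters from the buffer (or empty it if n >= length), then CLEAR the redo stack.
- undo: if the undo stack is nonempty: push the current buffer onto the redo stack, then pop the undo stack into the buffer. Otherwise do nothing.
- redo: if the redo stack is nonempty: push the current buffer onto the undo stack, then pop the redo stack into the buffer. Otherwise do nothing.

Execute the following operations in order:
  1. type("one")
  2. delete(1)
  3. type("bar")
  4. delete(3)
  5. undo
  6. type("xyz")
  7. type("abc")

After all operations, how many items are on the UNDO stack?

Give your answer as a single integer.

After op 1 (type): buf='one' undo_depth=1 redo_depth=0
After op 2 (delete): buf='on' undo_depth=2 redo_depth=0
After op 3 (type): buf='onbar' undo_depth=3 redo_depth=0
After op 4 (delete): buf='on' undo_depth=4 redo_depth=0
After op 5 (undo): buf='onbar' undo_depth=3 redo_depth=1
After op 6 (type): buf='onbarxyz' undo_depth=4 redo_depth=0
After op 7 (type): buf='onbarxyzabc' undo_depth=5 redo_depth=0

Answer: 5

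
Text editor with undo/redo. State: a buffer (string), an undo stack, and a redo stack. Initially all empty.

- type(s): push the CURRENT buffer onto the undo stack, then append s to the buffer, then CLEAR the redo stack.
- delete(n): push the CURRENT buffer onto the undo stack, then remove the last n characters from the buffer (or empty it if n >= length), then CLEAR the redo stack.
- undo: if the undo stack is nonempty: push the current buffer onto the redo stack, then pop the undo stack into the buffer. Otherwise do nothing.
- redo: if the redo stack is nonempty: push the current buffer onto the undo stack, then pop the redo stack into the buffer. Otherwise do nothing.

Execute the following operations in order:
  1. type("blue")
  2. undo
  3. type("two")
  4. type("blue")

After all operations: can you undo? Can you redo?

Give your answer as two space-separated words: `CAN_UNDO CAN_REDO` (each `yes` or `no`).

Answer: yes no

Derivation:
After op 1 (type): buf='blue' undo_depth=1 redo_depth=0
After op 2 (undo): buf='(empty)' undo_depth=0 redo_depth=1
After op 3 (type): buf='two' undo_depth=1 redo_depth=0
After op 4 (type): buf='twoblue' undo_depth=2 redo_depth=0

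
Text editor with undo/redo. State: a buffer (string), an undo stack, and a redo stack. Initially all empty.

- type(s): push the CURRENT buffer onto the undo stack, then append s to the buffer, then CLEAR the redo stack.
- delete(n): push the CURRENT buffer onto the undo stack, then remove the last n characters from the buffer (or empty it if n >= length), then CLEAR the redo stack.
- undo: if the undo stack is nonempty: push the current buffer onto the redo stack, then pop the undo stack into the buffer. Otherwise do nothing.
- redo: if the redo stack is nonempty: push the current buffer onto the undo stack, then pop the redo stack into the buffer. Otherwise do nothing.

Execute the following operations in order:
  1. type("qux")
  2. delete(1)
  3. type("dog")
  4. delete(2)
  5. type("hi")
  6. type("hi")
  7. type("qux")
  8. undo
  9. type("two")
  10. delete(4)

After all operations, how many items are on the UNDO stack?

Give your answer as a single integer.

Answer: 8

Derivation:
After op 1 (type): buf='qux' undo_depth=1 redo_depth=0
After op 2 (delete): buf='qu' undo_depth=2 redo_depth=0
After op 3 (type): buf='qudog' undo_depth=3 redo_depth=0
After op 4 (delete): buf='qud' undo_depth=4 redo_depth=0
After op 5 (type): buf='qudhi' undo_depth=5 redo_depth=0
After op 6 (type): buf='qudhihi' undo_depth=6 redo_depth=0
After op 7 (type): buf='qudhihiqux' undo_depth=7 redo_depth=0
After op 8 (undo): buf='qudhihi' undo_depth=6 redo_depth=1
After op 9 (type): buf='qudhihitwo' undo_depth=7 redo_depth=0
After op 10 (delete): buf='qudhih' undo_depth=8 redo_depth=0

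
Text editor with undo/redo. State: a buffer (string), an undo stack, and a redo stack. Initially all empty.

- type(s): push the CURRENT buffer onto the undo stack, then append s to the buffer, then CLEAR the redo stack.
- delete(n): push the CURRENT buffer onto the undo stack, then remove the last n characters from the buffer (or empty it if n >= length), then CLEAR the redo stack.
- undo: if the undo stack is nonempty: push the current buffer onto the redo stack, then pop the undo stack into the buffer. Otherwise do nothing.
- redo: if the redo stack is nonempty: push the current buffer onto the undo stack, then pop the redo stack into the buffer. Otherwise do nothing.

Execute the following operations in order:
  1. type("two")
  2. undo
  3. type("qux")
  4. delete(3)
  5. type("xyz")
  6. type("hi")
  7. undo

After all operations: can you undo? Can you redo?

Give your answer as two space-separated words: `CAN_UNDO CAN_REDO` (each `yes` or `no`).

Answer: yes yes

Derivation:
After op 1 (type): buf='two' undo_depth=1 redo_depth=0
After op 2 (undo): buf='(empty)' undo_depth=0 redo_depth=1
After op 3 (type): buf='qux' undo_depth=1 redo_depth=0
After op 4 (delete): buf='(empty)' undo_depth=2 redo_depth=0
After op 5 (type): buf='xyz' undo_depth=3 redo_depth=0
After op 6 (type): buf='xyzhi' undo_depth=4 redo_depth=0
After op 7 (undo): buf='xyz' undo_depth=3 redo_depth=1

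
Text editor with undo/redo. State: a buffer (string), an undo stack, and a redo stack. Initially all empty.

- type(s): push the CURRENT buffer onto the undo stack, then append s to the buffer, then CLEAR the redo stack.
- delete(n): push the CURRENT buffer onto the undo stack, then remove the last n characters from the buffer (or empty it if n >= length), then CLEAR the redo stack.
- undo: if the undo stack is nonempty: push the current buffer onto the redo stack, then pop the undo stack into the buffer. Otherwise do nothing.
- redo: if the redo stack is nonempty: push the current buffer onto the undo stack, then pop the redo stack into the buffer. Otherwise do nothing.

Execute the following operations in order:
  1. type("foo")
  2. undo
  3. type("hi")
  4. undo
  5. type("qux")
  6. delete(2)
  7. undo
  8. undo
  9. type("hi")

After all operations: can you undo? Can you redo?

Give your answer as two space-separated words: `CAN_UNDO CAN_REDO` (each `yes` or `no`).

Answer: yes no

Derivation:
After op 1 (type): buf='foo' undo_depth=1 redo_depth=0
After op 2 (undo): buf='(empty)' undo_depth=0 redo_depth=1
After op 3 (type): buf='hi' undo_depth=1 redo_depth=0
After op 4 (undo): buf='(empty)' undo_depth=0 redo_depth=1
After op 5 (type): buf='qux' undo_depth=1 redo_depth=0
After op 6 (delete): buf='q' undo_depth=2 redo_depth=0
After op 7 (undo): buf='qux' undo_depth=1 redo_depth=1
After op 8 (undo): buf='(empty)' undo_depth=0 redo_depth=2
After op 9 (type): buf='hi' undo_depth=1 redo_depth=0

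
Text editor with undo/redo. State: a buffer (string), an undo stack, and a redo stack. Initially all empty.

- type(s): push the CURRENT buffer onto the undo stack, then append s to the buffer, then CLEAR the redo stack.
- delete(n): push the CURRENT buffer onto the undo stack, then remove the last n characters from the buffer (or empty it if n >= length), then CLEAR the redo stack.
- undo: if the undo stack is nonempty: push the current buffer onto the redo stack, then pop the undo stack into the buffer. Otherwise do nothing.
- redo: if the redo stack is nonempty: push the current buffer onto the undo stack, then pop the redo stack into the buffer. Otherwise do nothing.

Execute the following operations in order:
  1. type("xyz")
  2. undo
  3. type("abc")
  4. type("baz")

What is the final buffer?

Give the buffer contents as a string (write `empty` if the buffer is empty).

After op 1 (type): buf='xyz' undo_depth=1 redo_depth=0
After op 2 (undo): buf='(empty)' undo_depth=0 redo_depth=1
After op 3 (type): buf='abc' undo_depth=1 redo_depth=0
After op 4 (type): buf='abcbaz' undo_depth=2 redo_depth=0

Answer: abcbaz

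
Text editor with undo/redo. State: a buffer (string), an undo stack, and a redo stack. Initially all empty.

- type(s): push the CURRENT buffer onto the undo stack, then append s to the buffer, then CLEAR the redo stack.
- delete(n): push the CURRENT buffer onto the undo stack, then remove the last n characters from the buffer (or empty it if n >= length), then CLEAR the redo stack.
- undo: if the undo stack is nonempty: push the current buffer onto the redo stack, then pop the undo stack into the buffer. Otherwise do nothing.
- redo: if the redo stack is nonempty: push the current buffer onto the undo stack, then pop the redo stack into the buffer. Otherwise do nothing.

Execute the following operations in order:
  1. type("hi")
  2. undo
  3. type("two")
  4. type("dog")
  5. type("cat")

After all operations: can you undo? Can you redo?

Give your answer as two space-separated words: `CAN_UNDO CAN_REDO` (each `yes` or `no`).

Answer: yes no

Derivation:
After op 1 (type): buf='hi' undo_depth=1 redo_depth=0
After op 2 (undo): buf='(empty)' undo_depth=0 redo_depth=1
After op 3 (type): buf='two' undo_depth=1 redo_depth=0
After op 4 (type): buf='twodog' undo_depth=2 redo_depth=0
After op 5 (type): buf='twodogcat' undo_depth=3 redo_depth=0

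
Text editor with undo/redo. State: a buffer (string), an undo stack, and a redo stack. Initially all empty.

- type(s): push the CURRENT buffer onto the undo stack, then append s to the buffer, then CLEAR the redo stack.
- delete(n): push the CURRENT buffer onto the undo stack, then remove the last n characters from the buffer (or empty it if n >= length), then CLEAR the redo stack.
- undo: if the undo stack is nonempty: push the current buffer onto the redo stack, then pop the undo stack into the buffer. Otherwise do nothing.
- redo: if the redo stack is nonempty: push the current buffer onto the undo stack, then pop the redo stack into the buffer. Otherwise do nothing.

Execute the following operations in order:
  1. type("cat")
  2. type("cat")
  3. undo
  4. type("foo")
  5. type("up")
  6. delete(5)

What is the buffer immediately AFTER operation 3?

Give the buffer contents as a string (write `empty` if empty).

After op 1 (type): buf='cat' undo_depth=1 redo_depth=0
After op 2 (type): buf='catcat' undo_depth=2 redo_depth=0
After op 3 (undo): buf='cat' undo_depth=1 redo_depth=1

Answer: cat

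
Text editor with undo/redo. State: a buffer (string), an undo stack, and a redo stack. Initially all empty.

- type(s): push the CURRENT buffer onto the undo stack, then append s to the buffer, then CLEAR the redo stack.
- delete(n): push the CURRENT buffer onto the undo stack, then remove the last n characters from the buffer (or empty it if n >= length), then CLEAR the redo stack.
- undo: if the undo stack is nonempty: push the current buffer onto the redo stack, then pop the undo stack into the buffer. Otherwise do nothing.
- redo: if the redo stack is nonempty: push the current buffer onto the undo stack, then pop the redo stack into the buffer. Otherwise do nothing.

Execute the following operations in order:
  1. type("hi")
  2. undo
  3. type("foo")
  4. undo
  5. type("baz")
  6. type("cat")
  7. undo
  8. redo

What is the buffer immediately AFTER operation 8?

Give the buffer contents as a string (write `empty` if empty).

After op 1 (type): buf='hi' undo_depth=1 redo_depth=0
After op 2 (undo): buf='(empty)' undo_depth=0 redo_depth=1
After op 3 (type): buf='foo' undo_depth=1 redo_depth=0
After op 4 (undo): buf='(empty)' undo_depth=0 redo_depth=1
After op 5 (type): buf='baz' undo_depth=1 redo_depth=0
After op 6 (type): buf='bazcat' undo_depth=2 redo_depth=0
After op 7 (undo): buf='baz' undo_depth=1 redo_depth=1
After op 8 (redo): buf='bazcat' undo_depth=2 redo_depth=0

Answer: bazcat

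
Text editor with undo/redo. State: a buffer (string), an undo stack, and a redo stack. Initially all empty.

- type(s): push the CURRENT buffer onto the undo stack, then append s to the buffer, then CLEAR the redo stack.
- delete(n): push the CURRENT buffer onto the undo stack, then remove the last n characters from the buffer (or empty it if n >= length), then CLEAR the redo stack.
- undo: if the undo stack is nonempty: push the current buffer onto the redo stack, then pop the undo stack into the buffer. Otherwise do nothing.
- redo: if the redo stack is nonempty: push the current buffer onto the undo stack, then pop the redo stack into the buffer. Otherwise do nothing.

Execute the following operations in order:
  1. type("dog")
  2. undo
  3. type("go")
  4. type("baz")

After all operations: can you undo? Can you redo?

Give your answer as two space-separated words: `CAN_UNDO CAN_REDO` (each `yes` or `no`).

After op 1 (type): buf='dog' undo_depth=1 redo_depth=0
After op 2 (undo): buf='(empty)' undo_depth=0 redo_depth=1
After op 3 (type): buf='go' undo_depth=1 redo_depth=0
After op 4 (type): buf='gobaz' undo_depth=2 redo_depth=0

Answer: yes no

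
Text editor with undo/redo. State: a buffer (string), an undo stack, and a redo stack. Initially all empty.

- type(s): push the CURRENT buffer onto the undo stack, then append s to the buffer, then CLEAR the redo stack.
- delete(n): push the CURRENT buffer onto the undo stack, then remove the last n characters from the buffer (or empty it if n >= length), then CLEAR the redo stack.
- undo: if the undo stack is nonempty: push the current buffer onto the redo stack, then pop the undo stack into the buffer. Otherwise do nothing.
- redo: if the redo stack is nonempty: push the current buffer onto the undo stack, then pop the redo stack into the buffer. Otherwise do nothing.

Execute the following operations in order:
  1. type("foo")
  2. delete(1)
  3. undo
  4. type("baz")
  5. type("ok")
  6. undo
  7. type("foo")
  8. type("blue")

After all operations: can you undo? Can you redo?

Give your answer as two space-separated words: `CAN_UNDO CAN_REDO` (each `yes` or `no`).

After op 1 (type): buf='foo' undo_depth=1 redo_depth=0
After op 2 (delete): buf='fo' undo_depth=2 redo_depth=0
After op 3 (undo): buf='foo' undo_depth=1 redo_depth=1
After op 4 (type): buf='foobaz' undo_depth=2 redo_depth=0
After op 5 (type): buf='foobazok' undo_depth=3 redo_depth=0
After op 6 (undo): buf='foobaz' undo_depth=2 redo_depth=1
After op 7 (type): buf='foobazfoo' undo_depth=3 redo_depth=0
After op 8 (type): buf='foobazfooblue' undo_depth=4 redo_depth=0

Answer: yes no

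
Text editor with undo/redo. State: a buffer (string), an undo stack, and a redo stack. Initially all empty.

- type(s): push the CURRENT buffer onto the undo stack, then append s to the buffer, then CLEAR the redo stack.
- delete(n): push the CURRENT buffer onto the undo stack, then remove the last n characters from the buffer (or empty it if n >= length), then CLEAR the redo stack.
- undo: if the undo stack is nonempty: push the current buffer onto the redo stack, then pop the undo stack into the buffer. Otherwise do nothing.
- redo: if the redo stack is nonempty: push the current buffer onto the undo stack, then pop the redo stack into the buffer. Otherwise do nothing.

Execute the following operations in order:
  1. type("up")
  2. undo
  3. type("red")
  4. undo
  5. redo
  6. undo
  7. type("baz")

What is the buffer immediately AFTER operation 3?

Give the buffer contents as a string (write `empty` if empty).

Answer: red

Derivation:
After op 1 (type): buf='up' undo_depth=1 redo_depth=0
After op 2 (undo): buf='(empty)' undo_depth=0 redo_depth=1
After op 3 (type): buf='red' undo_depth=1 redo_depth=0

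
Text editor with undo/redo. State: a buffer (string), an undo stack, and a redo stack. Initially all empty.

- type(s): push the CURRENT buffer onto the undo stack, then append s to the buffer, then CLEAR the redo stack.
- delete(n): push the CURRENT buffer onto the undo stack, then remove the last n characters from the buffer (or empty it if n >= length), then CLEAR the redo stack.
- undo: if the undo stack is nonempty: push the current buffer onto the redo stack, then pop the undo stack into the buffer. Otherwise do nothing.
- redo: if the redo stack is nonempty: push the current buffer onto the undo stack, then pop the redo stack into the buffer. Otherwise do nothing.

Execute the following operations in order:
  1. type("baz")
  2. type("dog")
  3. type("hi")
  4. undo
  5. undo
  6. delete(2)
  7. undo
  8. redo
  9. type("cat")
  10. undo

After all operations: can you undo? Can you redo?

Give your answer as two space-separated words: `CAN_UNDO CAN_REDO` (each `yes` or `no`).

Answer: yes yes

Derivation:
After op 1 (type): buf='baz' undo_depth=1 redo_depth=0
After op 2 (type): buf='bazdog' undo_depth=2 redo_depth=0
After op 3 (type): buf='bazdoghi' undo_depth=3 redo_depth=0
After op 4 (undo): buf='bazdog' undo_depth=2 redo_depth=1
After op 5 (undo): buf='baz' undo_depth=1 redo_depth=2
After op 6 (delete): buf='b' undo_depth=2 redo_depth=0
After op 7 (undo): buf='baz' undo_depth=1 redo_depth=1
After op 8 (redo): buf='b' undo_depth=2 redo_depth=0
After op 9 (type): buf='bcat' undo_depth=3 redo_depth=0
After op 10 (undo): buf='b' undo_depth=2 redo_depth=1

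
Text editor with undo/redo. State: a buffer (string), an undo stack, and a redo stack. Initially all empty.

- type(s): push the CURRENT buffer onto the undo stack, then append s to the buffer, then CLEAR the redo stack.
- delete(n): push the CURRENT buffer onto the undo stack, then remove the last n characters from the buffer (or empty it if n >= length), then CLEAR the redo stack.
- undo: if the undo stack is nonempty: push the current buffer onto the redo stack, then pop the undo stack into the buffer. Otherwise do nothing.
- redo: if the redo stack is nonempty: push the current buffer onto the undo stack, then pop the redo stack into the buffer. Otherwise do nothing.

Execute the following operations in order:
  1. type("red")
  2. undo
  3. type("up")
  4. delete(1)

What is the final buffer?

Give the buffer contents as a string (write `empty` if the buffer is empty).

Answer: u

Derivation:
After op 1 (type): buf='red' undo_depth=1 redo_depth=0
After op 2 (undo): buf='(empty)' undo_depth=0 redo_depth=1
After op 3 (type): buf='up' undo_depth=1 redo_depth=0
After op 4 (delete): buf='u' undo_depth=2 redo_depth=0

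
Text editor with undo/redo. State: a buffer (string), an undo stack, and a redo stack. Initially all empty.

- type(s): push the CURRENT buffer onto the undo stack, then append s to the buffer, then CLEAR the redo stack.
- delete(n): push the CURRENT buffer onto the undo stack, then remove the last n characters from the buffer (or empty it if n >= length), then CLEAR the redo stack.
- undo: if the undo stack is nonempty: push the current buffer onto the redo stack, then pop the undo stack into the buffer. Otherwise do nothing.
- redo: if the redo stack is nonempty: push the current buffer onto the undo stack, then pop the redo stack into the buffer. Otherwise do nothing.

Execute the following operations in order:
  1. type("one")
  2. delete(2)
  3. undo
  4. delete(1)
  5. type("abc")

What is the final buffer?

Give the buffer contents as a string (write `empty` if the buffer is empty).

Answer: onabc

Derivation:
After op 1 (type): buf='one' undo_depth=1 redo_depth=0
After op 2 (delete): buf='o' undo_depth=2 redo_depth=0
After op 3 (undo): buf='one' undo_depth=1 redo_depth=1
After op 4 (delete): buf='on' undo_depth=2 redo_depth=0
After op 5 (type): buf='onabc' undo_depth=3 redo_depth=0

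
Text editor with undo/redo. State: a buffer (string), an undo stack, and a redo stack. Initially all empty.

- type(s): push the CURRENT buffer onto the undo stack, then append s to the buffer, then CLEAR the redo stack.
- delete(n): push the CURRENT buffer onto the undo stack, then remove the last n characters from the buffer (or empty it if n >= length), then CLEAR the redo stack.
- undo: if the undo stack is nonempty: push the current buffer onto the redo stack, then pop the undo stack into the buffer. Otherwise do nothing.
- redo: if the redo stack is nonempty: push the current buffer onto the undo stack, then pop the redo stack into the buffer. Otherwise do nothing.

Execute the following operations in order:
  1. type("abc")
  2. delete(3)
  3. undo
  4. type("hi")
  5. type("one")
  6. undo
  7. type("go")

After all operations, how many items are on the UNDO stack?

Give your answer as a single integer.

After op 1 (type): buf='abc' undo_depth=1 redo_depth=0
After op 2 (delete): buf='(empty)' undo_depth=2 redo_depth=0
After op 3 (undo): buf='abc' undo_depth=1 redo_depth=1
After op 4 (type): buf='abchi' undo_depth=2 redo_depth=0
After op 5 (type): buf='abchione' undo_depth=3 redo_depth=0
After op 6 (undo): buf='abchi' undo_depth=2 redo_depth=1
After op 7 (type): buf='abchigo' undo_depth=3 redo_depth=0

Answer: 3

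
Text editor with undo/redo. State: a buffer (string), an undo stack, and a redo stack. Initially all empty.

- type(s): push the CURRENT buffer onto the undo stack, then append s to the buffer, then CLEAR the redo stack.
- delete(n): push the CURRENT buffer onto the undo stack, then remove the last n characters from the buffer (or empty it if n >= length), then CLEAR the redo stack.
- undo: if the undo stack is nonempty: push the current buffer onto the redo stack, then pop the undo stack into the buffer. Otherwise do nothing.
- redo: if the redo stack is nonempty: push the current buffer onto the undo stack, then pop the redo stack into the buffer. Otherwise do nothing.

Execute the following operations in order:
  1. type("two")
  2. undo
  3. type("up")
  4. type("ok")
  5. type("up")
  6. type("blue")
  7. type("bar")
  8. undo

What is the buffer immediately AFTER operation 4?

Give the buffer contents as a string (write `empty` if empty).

Answer: upok

Derivation:
After op 1 (type): buf='two' undo_depth=1 redo_depth=0
After op 2 (undo): buf='(empty)' undo_depth=0 redo_depth=1
After op 3 (type): buf='up' undo_depth=1 redo_depth=0
After op 4 (type): buf='upok' undo_depth=2 redo_depth=0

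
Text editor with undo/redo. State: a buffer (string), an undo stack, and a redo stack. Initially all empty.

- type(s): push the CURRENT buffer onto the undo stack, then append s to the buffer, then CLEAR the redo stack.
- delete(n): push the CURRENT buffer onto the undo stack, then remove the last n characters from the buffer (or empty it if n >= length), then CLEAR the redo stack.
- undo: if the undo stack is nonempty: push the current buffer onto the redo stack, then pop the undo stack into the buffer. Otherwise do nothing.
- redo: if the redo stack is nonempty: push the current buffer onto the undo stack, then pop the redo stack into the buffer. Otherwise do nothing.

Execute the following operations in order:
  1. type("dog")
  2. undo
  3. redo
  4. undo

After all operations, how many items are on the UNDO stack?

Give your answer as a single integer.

Answer: 0

Derivation:
After op 1 (type): buf='dog' undo_depth=1 redo_depth=0
After op 2 (undo): buf='(empty)' undo_depth=0 redo_depth=1
After op 3 (redo): buf='dog' undo_depth=1 redo_depth=0
After op 4 (undo): buf='(empty)' undo_depth=0 redo_depth=1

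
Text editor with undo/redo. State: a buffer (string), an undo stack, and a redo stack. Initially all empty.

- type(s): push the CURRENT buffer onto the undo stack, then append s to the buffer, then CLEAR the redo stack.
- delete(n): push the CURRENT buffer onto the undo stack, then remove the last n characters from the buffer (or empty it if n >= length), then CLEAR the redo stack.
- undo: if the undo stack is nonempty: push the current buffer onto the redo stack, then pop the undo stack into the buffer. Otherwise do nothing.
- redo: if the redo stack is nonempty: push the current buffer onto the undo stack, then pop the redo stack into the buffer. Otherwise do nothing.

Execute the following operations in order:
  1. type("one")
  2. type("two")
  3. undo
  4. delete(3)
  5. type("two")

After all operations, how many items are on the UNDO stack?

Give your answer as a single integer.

After op 1 (type): buf='one' undo_depth=1 redo_depth=0
After op 2 (type): buf='onetwo' undo_depth=2 redo_depth=0
After op 3 (undo): buf='one' undo_depth=1 redo_depth=1
After op 4 (delete): buf='(empty)' undo_depth=2 redo_depth=0
After op 5 (type): buf='two' undo_depth=3 redo_depth=0

Answer: 3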